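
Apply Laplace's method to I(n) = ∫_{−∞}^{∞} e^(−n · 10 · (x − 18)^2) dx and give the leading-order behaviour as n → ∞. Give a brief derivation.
I(n) = sqrt(π/(10n))

Here φ(x) = 10 · (x − 18)^2 has its unique minimum at x* = 18 with φ(x*) = 0 and φ''(x*) = 20. Laplace's method gives
  I(n) ~ e^(−n φ(x*)) · sqrt(2π / (n · φ''(x*))) = sqrt(2π / (20n)) = sqrt(π/(10n)).
This is exact: substituting u = (x − 18)·sqrt(10n) gives I(n) = (1/sqrt(10n)) ∫_{−∞}^{∞} e^(−u^2) du = sqrt(π/(10n)).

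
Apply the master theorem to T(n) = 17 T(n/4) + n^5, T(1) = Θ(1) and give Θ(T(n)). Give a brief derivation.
T(n) = Θ(n^5)

log_4 17 ≈ 2.044. f(n) = n^5 dominates n^(log_4 17) since 5 > 2.044, and the regularity condition a·f(n/b) = 17·(n/4)^5 = (17/1024)·n^5 ≤ c·f(n) holds with c = 17/1024 ≈ 0.0166 < 1. So this is Case 3: T(n) = Θ(f(n)) = Θ(n^5).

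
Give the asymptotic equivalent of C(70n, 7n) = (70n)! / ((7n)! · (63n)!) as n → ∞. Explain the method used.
C(70n, 7n) ~ (10000000000/387420489)^(7n) · sqrt(5/(9π·7n))

Write N = 7n. Apply Stirling to each factorial:
  (10N)! ~ sqrt(2π·10N) · (10N/e)^(10N),
  N! ~ sqrt(2π N) · (N/e)^N,
  (9N)! ~ sqrt(2π·9N) · (9N/e)^(9N).
The exponential factors combine to (10N)^(10N) / (N^N · (9N)^(9N)) = 10^(10N)/9^(9N) = (10^10/9^9)^N = (10000000000/387420489)^N.
The square-root prefactors combine to sqrt(2π·10N) / (sqrt(2π N)·sqrt(2π·9N)) = sqrt(10 / (2π·9·N)) = sqrt(5/(9π·7n)).
Substituting N = 7n: C(70n, 7n) ~ (10000000000/387420489)^(7n) · sqrt(5/(9π·7n)).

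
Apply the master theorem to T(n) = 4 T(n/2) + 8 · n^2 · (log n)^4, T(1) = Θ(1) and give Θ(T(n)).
T(n) = Θ(n^2 · (log n)^5)

Here log_2 4 = 2 and f(n) = 8 · n^2 · (log n)^4 = Θ(n^(log_2 4) · (log n)^4). This is the extended Case 2 of the master theorem (f matches the critical exponent up to log factors), giving T(n) = Θ(n^(log_2 4) · (log n)^(4+1)) = Θ(n^2 · (log n)^5).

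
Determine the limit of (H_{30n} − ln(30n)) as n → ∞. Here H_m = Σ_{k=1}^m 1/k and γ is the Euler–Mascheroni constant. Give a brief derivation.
lim = γ

By Euler-Maclaurin, H_m = ln m + γ + O(1/m). So
  H_{30n} − ln(30n) = ln(30n) + γ − ln(30n) + O(1/n)
                       = ln(30/30) + γ + O(1/n).
Hence the limit is γ (since ln 1 = 0).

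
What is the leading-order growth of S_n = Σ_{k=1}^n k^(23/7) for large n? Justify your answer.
S_n ~ (7/30) · n^(30/7)

Integral comparison: Σ_{k=1}^n k^(23/7) = ∫_0^n x^(23/7) dx + O(n^(23/7)). The integral is n^(1 + 23/7) / (1 + 23/7) = n^((23+7)/7) / ((23+7)/7) = (7/30) · n^(30/7).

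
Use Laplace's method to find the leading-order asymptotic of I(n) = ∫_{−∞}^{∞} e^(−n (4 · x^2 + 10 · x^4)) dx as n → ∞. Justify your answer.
I(n) ~ sqrt(π/(4n))

φ(x) = 4 · x^2 + 10 · x^4 has its unique global minimum at x* = 0 (since φ'(x) = 8x + 40x^3 = 0 only at x = 0 for real x with both coefficients positive, and φ → ∞ as |x| → ∞). At x* = 0, φ(0) = 0 and φ''(0) = 8. Laplace's method then gives
  I(n) ~ sqrt(2π / (n · φ''(0))) · e^(−n φ(0)) = sqrt(2π / (8n)) = sqrt(π/(4n)).
The 10 · x^4 term contributes only at subleading order (an O(1/n) relative correction).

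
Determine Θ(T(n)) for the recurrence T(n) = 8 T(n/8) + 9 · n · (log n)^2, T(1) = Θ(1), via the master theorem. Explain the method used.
T(n) = Θ(n · (log n)^3)

Here log_8 8 = 1 and f(n) = 9 · n · (log n)^2 = Θ(n^(log_8 8) · (log n)^2). This is the extended Case 2 of the master theorem (f matches the critical exponent up to log factors), giving T(n) = Θ(n^(log_8 8) · (log n)^(2+1)) = Θ(n · (log n)^3).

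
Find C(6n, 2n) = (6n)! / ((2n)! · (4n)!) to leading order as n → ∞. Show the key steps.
C(6n, 2n) ~ (27/4)^(2n) · sqrt(3/(4π·2n))

Write N = 2n. Apply Stirling to each factorial:
  (3N)! ~ sqrt(2π·3N) · (3N/e)^(3N),
  N! ~ sqrt(2π N) · (N/e)^N,
  (2N)! ~ sqrt(2π·2N) · (2N/e)^(2N).
The exponential factors combine to (3N)^(3N) / (N^N · (2N)^(2N)) = 3^(3N)/2^(2N) = (3^3/2^2)^N = (27/4)^N.
The square-root prefactors combine to sqrt(2π·3N) / (sqrt(2π N)·sqrt(2π·2N)) = sqrt(3 / (2π·2·N)) = sqrt(3/(4π·2n)).
Substituting N = 2n: C(6n, 2n) ~ (27/4)^(2n) · sqrt(3/(4π·2n)).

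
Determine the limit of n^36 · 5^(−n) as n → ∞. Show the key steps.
lim = 0

Exponentials with base > 1 dominate every fixed polynomial: for any fixed c, n^c / 5^n → 0 as n → ∞ (e.g. by the ratio test, or by writing 5^n = e^(n ln 5) and noting e^(n ln 5) / n^c → ∞). Hence n^36 · 5^(−n) = n^36 / 5^n → 0.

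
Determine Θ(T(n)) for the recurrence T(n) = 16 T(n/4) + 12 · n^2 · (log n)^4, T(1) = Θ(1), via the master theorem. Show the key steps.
T(n) = Θ(n^2 · (log n)^5)

Here log_4 16 = 2 and f(n) = 12 · n^2 · (log n)^4 = Θ(n^(log_4 16) · (log n)^4). This is the extended Case 2 of the master theorem (f matches the critical exponent up to log factors), giving T(n) = Θ(n^(log_4 16) · (log n)^(4+1)) = Θ(n^2 · (log n)^5).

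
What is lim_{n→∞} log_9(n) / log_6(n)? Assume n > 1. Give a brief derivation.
lim = ln(6) / ln(9) = log_9(6)

Change of base: log_9(n) = ln n / ln 9 and log_6(n) = ln n / ln 6. The ratio is (ln n / ln 9) · (ln 6 / ln n) = ln 6 / ln 9, a constant independent of n. So the limit is ln 6 / ln 9 = log_9(6).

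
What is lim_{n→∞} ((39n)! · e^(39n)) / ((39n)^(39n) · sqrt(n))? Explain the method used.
lim = sqrt(2π·39)

Stirling: (39n)! ~ sqrt(2π·39n) · (39n/e)^(39n). Hence
  (39n)! · e^(39n) / (39n)^(39n) ~ sqrt(2π·39n).
Dividing by sqrt(n): sqrt(2π·39n) / sqrt(n) = sqrt(2π·39) · n^((1−1)/2), so the limit is sqrt(2π·39).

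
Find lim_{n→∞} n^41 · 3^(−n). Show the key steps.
lim = 0

Exponentials with base > 1 dominate every fixed polynomial: for any fixed c, n^c / 3^n → 0 as n → ∞ (e.g. by the ratio test, or by writing 3^n = e^(n ln 3) and noting e^(n ln 3) / n^c → ∞). Hence n^41 · 3^(−n) = n^41 / 3^n → 0.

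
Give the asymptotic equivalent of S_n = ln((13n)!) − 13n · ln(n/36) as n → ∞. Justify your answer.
S_n ~ 13n · (ln 468 − 1) + O(ln n)

Stirling: ln((13n)!) = 13n ln(13n) − 13n + O(ln n).
  S_n = 13n ln(13n) − 13n − 13n ln(n/36) + O(ln n)
      = 13n ln(13n) − 13n ln n + 13n ln 36 − 13n + O(ln n)
      = 13n ln 13 + 13n ln 36 − 13n + O(ln n)
      = 13n (ln 468 − 1) + O(ln n).
Numerically ln(468) − 1 ≈ 5.1485.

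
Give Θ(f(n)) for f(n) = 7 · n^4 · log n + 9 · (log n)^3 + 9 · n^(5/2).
f(n) ∈ Θ(n^4 · log n)

Compare the terms by growth order. For large n, n^a · (log n)^b dominates n^a' · (log n)^b' iff a > a', or (a = a' and b > b'). Ranking the 3 terms shows the dominant one is 7 · n^4 · log n. Hence f(n) ∈ Θ(n^4 · log n).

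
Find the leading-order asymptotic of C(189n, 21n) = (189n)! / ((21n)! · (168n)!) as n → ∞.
C(189n, 21n) ~ (387420489/16777216)^(21n) · sqrt(9/(16π·21n))

Write N = 21n. Apply Stirling to each factorial:
  (9N)! ~ sqrt(2π·9N) · (9N/e)^(9N),
  N! ~ sqrt(2π N) · (N/e)^N,
  (8N)! ~ sqrt(2π·8N) · (8N/e)^(8N).
The exponential factors combine to (9N)^(9N) / (N^N · (8N)^(8N)) = 9^(9N)/8^(8N) = (9^9/8^8)^N = (387420489/16777216)^N.
The square-root prefactors combine to sqrt(2π·9N) / (sqrt(2π N)·sqrt(2π·8N)) = sqrt(9 / (2π·8·N)) = sqrt(9/(16π·21n)).
Substituting N = 21n: C(189n, 21n) ~ (387420489/16777216)^(21n) · sqrt(9/(16π·21n)).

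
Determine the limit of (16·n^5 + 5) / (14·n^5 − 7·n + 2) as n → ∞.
lim = 16/14 = 8/7

For large n the leading n^5 terms dominate both numerator and denominator. Dividing top and bottom by n^5, every other term tends to 0, leaving 16/14 = 8/7.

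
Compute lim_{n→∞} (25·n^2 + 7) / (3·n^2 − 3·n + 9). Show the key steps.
lim = 25/3

For large n the leading n^2 terms dominate both numerator and denominator. Dividing top and bottom by n^2, every other term tends to 0, leaving 25/3.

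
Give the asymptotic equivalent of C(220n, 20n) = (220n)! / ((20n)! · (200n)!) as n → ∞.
C(220n, 20n) ~ (285311670611/10000000000)^(20n) · sqrt(11/(20π·20n))

Write N = 20n. Apply Stirling to each factorial:
  (11N)! ~ sqrt(2π·11N) · (11N/e)^(11N),
  N! ~ sqrt(2π N) · (N/e)^N,
  (10N)! ~ sqrt(2π·10N) · (10N/e)^(10N).
The exponential factors combine to (11N)^(11N) / (N^N · (10N)^(10N)) = 11^(11N)/10^(10N) = (11^11/10^10)^N = (285311670611/10000000000)^N.
The square-root prefactors combine to sqrt(2π·11N) / (sqrt(2π N)·sqrt(2π·10N)) = sqrt(11 / (2π·10·N)) = sqrt(11/(20π·20n)).
Substituting N = 20n: C(220n, 20n) ~ (285311670611/10000000000)^(20n) · sqrt(11/(20π·20n)).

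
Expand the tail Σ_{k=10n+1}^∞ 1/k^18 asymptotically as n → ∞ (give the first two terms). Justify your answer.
Σ_{k>10n} 1/k^18 = 1/(17 · (10n)^17) − 1/(2 · (10n)^18) + O(1/(10n)^19)

Compare to the integral: ∫_{10n}^∞ x^(−18) dx = [−x^(−17)/17]_{10n}^∞ = 1/((18−1)·(10n)^17). The Euler-Maclaurin correction adds −f(10n)/2 = −1/(2·(10n)^18). Euler-Maclaurin then gives
  Σ_{k>10n} 1/k^18 = ∫_{10n}^∞ dx/x^18 − 1/(2·(10n)^18) + O(1/(10n)^19).
(Equivalently this is ζ(18) − Σ_{k≤10n} 1/k^18.)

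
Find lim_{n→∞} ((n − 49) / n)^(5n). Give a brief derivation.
lim = e^(−245)

Rewrite as (1 − 49/n)^(5n). By the standard limit (1 + x/n)^n → e^x, we have (1 − 49/n)^n → e^(−49), and raising to the 5th power gives e^(−245).
More precisely, ln[(1 − 49/n)^(5n)] = 5n · ln(1 − 49/n) = 5n · (-49/n + O(1/n^2)) = -245 + O(1/n) → -245.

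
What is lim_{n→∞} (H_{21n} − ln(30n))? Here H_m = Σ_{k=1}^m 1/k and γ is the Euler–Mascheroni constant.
lim = ln(7/10) + γ

By Euler-Maclaurin, H_m = ln m + γ + O(1/m). So
  H_{21n} − ln(30n) = ln(21n) + γ − ln(30n) + O(1/n)
                       = ln(21/30) + γ + O(1/n).
Hence the limit is ln(21/30) + γ (= ln(7/10)).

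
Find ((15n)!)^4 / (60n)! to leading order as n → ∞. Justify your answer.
((15n)!)^4/(60n)! ~ ((2π·15n)^(3/2) / 2) · 4^(−4·15n)  →  0

Write N = 15n. Stirling: N! ~ sqrt(2π N)(N/e)^N and (4N)! ~ sqrt(2π·4N)·(4N/e)^(4N).
  (N!)^4/(4N)! ~ (2π N)^(4/2) (N/e)^(4N) / [sqrt(2π·4N) (4N/e)^(4N)]
     = (2π N)^(4/2) / sqrt(2π·4N) · (N/(4N))^(4N)
     = (2π N)^((4−1)/2) / 2 · 4^(−4N).
Since 4^4 > 1, the factor 4^(−4N) decays exponentially, so the ratio → 0. Substituting N = 15n gives the stated form.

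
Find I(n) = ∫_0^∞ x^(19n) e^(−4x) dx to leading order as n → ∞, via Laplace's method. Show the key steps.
I(n) ~ (sqrt(2π·19n) / 4) · (19n/(4e))^(19n)

Write the integrand as exp(19n ln x − 4x) and set f(x) = 19n ln x − 4x. Then f'(x) = 19n/x − 4 = 0 at x* = 19n/4, and f''(x*) = −19n/x*^2 = −4^2/(19n). Laplace's method (interior maximum) gives
  I(n) ~ e^(f(x*)) · sqrt(2π / |f''(x*)|)
        = exp(19n ln(19n/4) − 19n) · sqrt(2π · 19n / 4^2)
        = (19n/4)^(19n) e^(−19n) · sqrt(2π·19n) / 4
        = (sqrt(2π·19n) / 4) · (19n/(4e))^(19n).
This matches Γ(19n+1)/4^(19n+1) with Stirling applied to Γ.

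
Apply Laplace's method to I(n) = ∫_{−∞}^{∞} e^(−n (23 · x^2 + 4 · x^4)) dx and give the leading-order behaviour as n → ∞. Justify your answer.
I(n) ~ sqrt(π/(23n))

φ(x) = 23 · x^2 + 4 · x^4 has its unique global minimum at x* = 0 (since φ'(x) = 46x + 16x^3 = 0 only at x = 0 for real x with both coefficients positive, and φ → ∞ as |x| → ∞). At x* = 0, φ(0) = 0 and φ''(0) = 46. Laplace's method then gives
  I(n) ~ sqrt(2π / (n · φ''(0))) · e^(−n φ(0)) = sqrt(2π / (46n)) = sqrt(π/(23n)).
The 4 · x^4 term contributes only at subleading order (an O(1/n) relative correction).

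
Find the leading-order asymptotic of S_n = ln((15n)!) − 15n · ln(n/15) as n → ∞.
S_n ~ 15n · (ln 225 − 1) + O(ln n)

Stirling: ln((15n)!) = 15n ln(15n) − 15n + O(ln n).
  S_n = 15n ln(15n) − 15n − 15n ln(n/15) + O(ln n)
      = 15n ln(15n) − 15n ln n + 15n ln 15 − 15n + O(ln n)
      = 15n ln 15 + 15n ln 15 − 15n + O(ln n)
      = 15n (ln 225 − 1) + O(ln n).
Numerically ln(225) − 1 ≈ 4.4161.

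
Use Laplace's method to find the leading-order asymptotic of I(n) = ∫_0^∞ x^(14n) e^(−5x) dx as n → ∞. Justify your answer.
I(n) ~ (sqrt(2π·14n) / 5) · (14n/(5e))^(14n)

Write the integrand as exp(14n ln x − 5x) and set f(x) = 14n ln x − 5x. Then f'(x) = 14n/x − 5 = 0 at x* = 14n/5, and f''(x*) = −14n/x*^2 = −5^2/(14n). Laplace's method (interior maximum) gives
  I(n) ~ e^(f(x*)) · sqrt(2π / |f''(x*)|)
        = exp(14n ln(14n/5) − 14n) · sqrt(2π · 14n / 5^2)
        = (14n/5)^(14n) e^(−14n) · sqrt(2π·14n) / 5
        = (sqrt(2π·14n) / 5) · (14n/(5e))^(14n).
This matches Γ(14n+1)/5^(14n+1) with Stirling applied to Γ.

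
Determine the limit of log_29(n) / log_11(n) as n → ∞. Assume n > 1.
lim = ln(11) / ln(29) = log_29(11)

Change of base: log_29(n) = ln n / ln 29 and log_11(n) = ln n / ln 11. The ratio is (ln n / ln 29) · (ln 11 / ln n) = ln 11 / ln 29, a constant independent of n. So the limit is ln 11 / ln 29 = log_29(11).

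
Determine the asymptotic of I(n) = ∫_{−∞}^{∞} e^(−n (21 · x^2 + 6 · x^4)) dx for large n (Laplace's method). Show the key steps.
I(n) ~ sqrt(π/(21n))

φ(x) = 21 · x^2 + 6 · x^4 has its unique global minimum at x* = 0 (since φ'(x) = 42x + 24x^3 = 0 only at x = 0 for real x with both coefficients positive, and φ → ∞ as |x| → ∞). At x* = 0, φ(0) = 0 and φ''(0) = 42. Laplace's method then gives
  I(n) ~ sqrt(2π / (n · φ''(0))) · e^(−n φ(0)) = sqrt(2π / (42n)) = sqrt(π/(21n)).
The 6 · x^4 term contributes only at subleading order (an O(1/n) relative correction).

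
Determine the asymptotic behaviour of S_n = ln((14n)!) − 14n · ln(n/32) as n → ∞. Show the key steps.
S_n ~ 14n · (ln 448 − 1) + O(ln n)

Stirling: ln((14n)!) = 14n ln(14n) − 14n + O(ln n).
  S_n = 14n ln(14n) − 14n − 14n ln(n/32) + O(ln n)
      = 14n ln(14n) − 14n ln n + 14n ln 32 − 14n + O(ln n)
      = 14n ln 14 + 14n ln 32 − 14n + O(ln n)
      = 14n (ln 448 − 1) + O(ln n).
Numerically ln(448) − 1 ≈ 5.1048.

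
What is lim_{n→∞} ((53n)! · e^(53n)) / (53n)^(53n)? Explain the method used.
lim = ∞

Stirling: (53n)! ~ sqrt(2π·53n) · (53n/e)^(53n). Hence
  (53n)! · e^(53n) / (53n)^(53n) ~ sqrt(2π·53n) = sqrt(2π·53) · sqrt(n) → ∞.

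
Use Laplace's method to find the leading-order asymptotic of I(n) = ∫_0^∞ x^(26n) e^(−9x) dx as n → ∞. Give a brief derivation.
I(n) ~ (sqrt(2π·26n) / 9) · (26n/(9e))^(26n)

Write the integrand as exp(26n ln x − 9x) and set f(x) = 26n ln x − 9x. Then f'(x) = 26n/x − 9 = 0 at x* = 26n/9, and f''(x*) = −26n/x*^2 = −9^2/(26n). Laplace's method (interior maximum) gives
  I(n) ~ e^(f(x*)) · sqrt(2π / |f''(x*)|)
        = exp(26n ln(26n/9) − 26n) · sqrt(2π · 26n / 9^2)
        = (26n/9)^(26n) e^(−26n) · sqrt(2π·26n) / 9
        = (sqrt(2π·26n) / 9) · (26n/(9e))^(26n).
This matches Γ(26n+1)/9^(26n+1) with Stirling applied to Γ.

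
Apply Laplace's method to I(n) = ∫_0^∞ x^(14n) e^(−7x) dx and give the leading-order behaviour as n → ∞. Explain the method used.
I(n) ~ (sqrt(2π·14n) / 7) · (14n/(7e))^(14n)

Write the integrand as exp(14n ln x − 7x) and set f(x) = 14n ln x − 7x. Then f'(x) = 14n/x − 7 = 0 at x* = 14n/7, and f''(x*) = −14n/x*^2 = −7^2/(14n). Laplace's method (interior maximum) gives
  I(n) ~ e^(f(x*)) · sqrt(2π / |f''(x*)|)
        = exp(14n ln(14n/7) − 14n) · sqrt(2π · 14n / 7^2)
        = (14n/7)^(14n) e^(−14n) · sqrt(2π·14n) / 7
        = (sqrt(2π·14n) / 7) · (14n/(7e))^(14n).
This matches Γ(14n+1)/7^(14n+1) with Stirling applied to Γ.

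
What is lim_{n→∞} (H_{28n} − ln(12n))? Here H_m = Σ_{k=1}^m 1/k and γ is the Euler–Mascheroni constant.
lim = ln(7/3) + γ

By Euler-Maclaurin, H_m = ln m + γ + O(1/m). So
  H_{28n} − ln(12n) = ln(28n) + γ − ln(12n) + O(1/n)
                       = ln(28/12) + γ + O(1/n).
Hence the limit is ln(28/12) + γ (= ln(7/3)).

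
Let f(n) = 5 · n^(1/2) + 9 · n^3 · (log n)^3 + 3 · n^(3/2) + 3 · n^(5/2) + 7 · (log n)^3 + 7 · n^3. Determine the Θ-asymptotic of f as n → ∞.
f(n) ∈ Θ(n^3 · (log n)^3)

Compare the terms by growth order. For large n, n^a · (log n)^b dominates n^a' · (log n)^b' iff a > a', or (a = a' and b > b'). Ranking the 6 terms shows the dominant one is 9 · n^3 · (log n)^3. Hence f(n) ∈ Θ(n^3 · (log n)^3).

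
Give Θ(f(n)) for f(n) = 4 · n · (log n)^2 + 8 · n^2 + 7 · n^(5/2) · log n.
f(n) ∈ Θ(n^(5/2) · log n)

Compare the terms by growth order. For large n, n^a · (log n)^b dominates n^a' · (log n)^b' iff a > a', or (a = a' and b > b'). Ranking the 3 terms shows the dominant one is 7 · n^(5/2) · log n. Hence f(n) ∈ Θ(n^(5/2) · log n).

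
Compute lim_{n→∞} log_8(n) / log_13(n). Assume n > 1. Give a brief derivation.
lim = ln(13) / ln(8) = log_8(13)

Change of base: log_8(n) = ln n / ln 8 and log_13(n) = ln n / ln 13. The ratio is (ln n / ln 8) · (ln 13 / ln n) = ln 13 / ln 8, a constant independent of n. So the limit is ln 13 / ln 8 = log_8(13).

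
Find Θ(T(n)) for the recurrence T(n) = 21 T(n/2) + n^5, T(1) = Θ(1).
T(n) = Θ(n^5)

log_2 21 ≈ 4.392. f(n) = n^5 dominates n^(log_2 21) since 5 > 4.392, and the regularity condition a·f(n/b) = 21·(n/2)^5 = (21/32)·n^5 ≤ c·f(n) holds with c = 21/32 ≈ 0.656 < 1. So this is Case 3: T(n) = Θ(f(n)) = Θ(n^5).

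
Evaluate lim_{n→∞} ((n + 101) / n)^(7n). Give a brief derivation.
lim = e^707

Rewrite as (1 + 101/n)^(7n). By the standard limit (1 + x/n)^n → e^x, we have (1 + 101/n)^n → e^101, and raising to the 7th power gives e^707.
More precisely, ln[(1 + 101/n)^(7n)] = 7n · ln(1 + 101/n) = 7n · (101/n + O(1/n^2)) = 707 + O(1/n) → 707.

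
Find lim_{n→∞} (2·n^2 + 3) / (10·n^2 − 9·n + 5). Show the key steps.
lim = 2/10 = 1/5

For large n the leading n^2 terms dominate both numerator and denominator. Dividing top and bottom by n^2, every other term tends to 0, leaving 2/10 = 1/5.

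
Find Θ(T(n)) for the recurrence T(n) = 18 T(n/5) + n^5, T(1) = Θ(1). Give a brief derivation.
T(n) = Θ(n^5)

log_5 18 ≈ 1.796. f(n) = n^5 dominates n^(log_5 18) since 5 > 1.796, and the regularity condition a·f(n/b) = 18·(n/5)^5 = (18/3125)·n^5 ≤ c·f(n) holds with c = 18/3125 ≈ 0.00576 < 1. So this is Case 3: T(n) = Θ(f(n)) = Θ(n^5).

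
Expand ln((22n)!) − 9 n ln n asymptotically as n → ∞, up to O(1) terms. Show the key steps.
ln((22n)!) − 9 n ln n = 13 n ln n + 22(ln 22 − 1) n + (1/2) ln(2π·22n) + O(1/n)

Stirling: ln((22n)!) = 22n ln(22n) − 22n + (1/2) ln(2π·22n) + O(1/n).
Expand 22n ln(22n) = 22n (ln n + ln 22) = 22n ln n + 22n ln 22.
Subtract 9n ln n: leading term is (22 − 9) n ln n = 13 n ln n. The next term is 22n ln 22 − 22n = 22(ln 22 − 1) n. Then the (1/2) ln(2π·22n) correction.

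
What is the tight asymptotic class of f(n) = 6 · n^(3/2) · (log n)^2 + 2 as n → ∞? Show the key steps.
f(n) ∈ Θ(n^(3/2) · (log n)^2)

Compare the terms by growth order. For large n, n^a · (log n)^b dominates n^a' · (log n)^b' iff a > a', or (a = a' and b > b'). Ranking the 2 terms shows the dominant one is 6 · n^(3/2) · (log n)^2. Hence f(n) ∈ Θ(n^(3/2) · (log n)^2).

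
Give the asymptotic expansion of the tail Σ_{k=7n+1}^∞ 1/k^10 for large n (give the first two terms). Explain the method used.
Σ_{k>7n} 1/k^10 = 1/(9 · (7n)^9) − 1/(2 · (7n)^10) + O(1/(7n)^11)

Compare to the integral: ∫_{7n}^∞ x^(−10) dx = [−x^(−9)/9]_{7n}^∞ = 1/((10−1)·(7n)^9). The Euler-Maclaurin correction adds −f(7n)/2 = −1/(2·(7n)^10). Euler-Maclaurin then gives
  Σ_{k>7n} 1/k^10 = ∫_{7n}^∞ dx/x^10 − 1/(2·(7n)^10) + O(1/(7n)^11).
(Equivalently this is ζ(10) − Σ_{k≤7n} 1/k^10.)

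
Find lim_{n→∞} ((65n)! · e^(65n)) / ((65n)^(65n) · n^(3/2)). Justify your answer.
lim = 0

Stirling: (65n)! ~ sqrt(2π·65n) · (65n/e)^(65n). Hence
  (65n)! · e^(65n) / (65n)^(65n) ~ sqrt(2π·65n).
Dividing by n^(3/2): sqrt(2π·65n) / n^(3/2) = sqrt(2π·65) · n^((1−3)/2), so the expression behaves like sqrt(2π·65) · n^((1−3)/2) → 0.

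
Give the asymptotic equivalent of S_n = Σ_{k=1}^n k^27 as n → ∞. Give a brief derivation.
S_n ~ n^28 / 28

By integral comparison (Euler-Maclaurin), Σ_{k=1}^n k^27 = ∫_0^n x^27 dx + O(n^27) = n^28/28 + O(n^27). (Equivalently, Faulhaber's formula gives the same leading term.)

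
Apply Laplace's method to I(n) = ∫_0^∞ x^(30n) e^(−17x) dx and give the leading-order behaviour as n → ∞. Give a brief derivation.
I(n) ~ (sqrt(2π·30n) / 17) · (30n/(17e))^(30n)

Write the integrand as exp(30n ln x − 17x) and set f(x) = 30n ln x − 17x. Then f'(x) = 30n/x − 17 = 0 at x* = 30n/17, and f''(x*) = −30n/x*^2 = −17^2/(30n). Laplace's method (interior maximum) gives
  I(n) ~ e^(f(x*)) · sqrt(2π / |f''(x*)|)
        = exp(30n ln(30n/17) − 30n) · sqrt(2π · 30n / 17^2)
        = (30n/17)^(30n) e^(−30n) · sqrt(2π·30n) / 17
        = (sqrt(2π·30n) / 17) · (30n/(17e))^(30n).
This matches Γ(30n+1)/17^(30n+1) with Stirling applied to Γ.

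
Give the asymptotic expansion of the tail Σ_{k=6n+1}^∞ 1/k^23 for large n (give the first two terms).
Σ_{k>6n} 1/k^23 = 1/(22 · (6n)^22) − 1/(2 · (6n)^23) + O(1/(6n)^24)

Compare to the integral: ∫_{6n}^∞ x^(−23) dx = [−x^(−22)/22]_{6n}^∞ = 1/((23−1)·(6n)^22). The Euler-Maclaurin correction adds −f(6n)/2 = −1/(2·(6n)^23). Euler-Maclaurin then gives
  Σ_{k>6n} 1/k^23 = ∫_{6n}^∞ dx/x^23 − 1/(2·(6n)^23) + O(1/(6n)^24).
(Equivalently this is ζ(23) − Σ_{k≤6n} 1/k^23.)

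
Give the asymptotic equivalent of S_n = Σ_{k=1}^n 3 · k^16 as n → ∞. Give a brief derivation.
S_n ~ 3 · n^17 / 17

By integral comparison (Euler-Maclaurin), Σ_{k=1}^n 3 · k^16 = 3 · ∫_0^n x^16 dx + O(n^16) = 3 · n^17/17 + O(n^16). (Equivalently, Faulhaber's formula gives the same leading term.)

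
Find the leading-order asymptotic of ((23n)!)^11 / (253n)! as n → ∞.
((23n)!)^11/(253n)! ~ ((2π·23n)^(10/2) / sqrt(11)) · 11^(−11·23n)  →  0

Write N = 23n. Stirling: N! ~ sqrt(2π N)(N/e)^N and (11N)! ~ sqrt(2π·11N)·(11N/e)^(11N).
  (N!)^11/(11N)! ~ (2π N)^(11/2) (N/e)^(11N) / [sqrt(2π·11N) (11N/e)^(11N)]
     = (2π N)^(11/2) / sqrt(2π·11N) · (N/(11N))^(11N)
     = (2π N)^((11−1)/2) / sqrt(11) · 11^(−11N).
Since 11^11 > 1, the factor 11^(−11N) decays exponentially, so the ratio → 0. Substituting N = 23n gives the stated form.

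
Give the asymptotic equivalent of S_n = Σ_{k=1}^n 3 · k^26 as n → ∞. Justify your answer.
S_n ~ n^27 / 9

By integral comparison (Euler-Maclaurin), Σ_{k=1}^n 3 · k^26 = 3 · ∫_0^n x^26 dx + O(n^26) = 3 · n^27/27 = n^27 / 9 + O(n^26). (Equivalently, Faulhaber's formula gives the same leading term.)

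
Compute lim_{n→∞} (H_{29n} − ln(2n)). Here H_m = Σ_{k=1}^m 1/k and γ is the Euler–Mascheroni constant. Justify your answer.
lim = ln(29/2) + γ

By Euler-Maclaurin, H_m = ln m + γ + O(1/m). So
  H_{29n} − ln(2n) = ln(29n) + γ − ln(2n) + O(1/n)
                       = ln(29/2) + γ + O(1/n).
Hence the limit is ln(29/2) + γ.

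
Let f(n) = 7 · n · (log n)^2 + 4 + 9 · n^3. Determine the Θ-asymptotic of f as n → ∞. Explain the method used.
f(n) ∈ Θ(n^3)

Compare the terms by growth order. For large n, n^a · (log n)^b dominates n^a' · (log n)^b' iff a > a', or (a = a' and b > b'). Ranking the 3 terms shows the dominant one is 9 · n^3. Hence f(n) ∈ Θ(n^3).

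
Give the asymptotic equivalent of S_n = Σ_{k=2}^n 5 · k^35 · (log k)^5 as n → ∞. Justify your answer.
S_n ~ 5 · n^36 · (log n)^5 / 36

By integral comparison, S_n = ∫_1^n 5 · x^35 · (log x)^5 dx + O(n^35 · (log n)^5). For the integral, the leading term of ∫_1^n x^35 (log x)^5 dx is n^36/36 · (log n)^5 (by repeated integration by parts; each step lowers the log-exponent and produces a relatively O(1/log n) correction). Hence S_n ~ 5 · n^36 · (log n)^5 / 36.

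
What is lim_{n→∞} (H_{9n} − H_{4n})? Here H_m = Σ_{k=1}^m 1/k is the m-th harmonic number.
lim = ln(9/4)

Euler-Maclaurin gives H_m = ln m + γ + 1/(2m) + O(1/m^2). The γ and O(1/m) terms cancel in the difference:
  H_{9n} − H_{4n} = ln(9n) − ln(4n) + O(1/n) = ln(9/4) + O(1/n).
Hence the limit is ln(9/4).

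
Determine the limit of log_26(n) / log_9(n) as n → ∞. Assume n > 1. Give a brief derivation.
lim = ln(9) / ln(26) = log_26(9)

Change of base: log_26(n) = ln n / ln 26 and log_9(n) = ln n / ln 9. The ratio is (ln n / ln 26) · (ln 9 / ln n) = ln 9 / ln 26, a constant independent of n. So the limit is ln 9 / ln 26 = log_26(9).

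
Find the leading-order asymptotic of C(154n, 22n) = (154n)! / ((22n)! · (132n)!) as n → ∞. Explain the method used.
C(154n, 22n) ~ (823543/46656)^(22n) · sqrt(7/(12π·22n))

Write N = 22n. Apply Stirling to each factorial:
  (7N)! ~ sqrt(2π·7N) · (7N/e)^(7N),
  N! ~ sqrt(2π N) · (N/e)^N,
  (6N)! ~ sqrt(2π·6N) · (6N/e)^(6N).
The exponential factors combine to (7N)^(7N) / (N^N · (6N)^(6N)) = 7^(7N)/6^(6N) = (7^7/6^6)^N = (823543/46656)^N.
The square-root prefactors combine to sqrt(2π·7N) / (sqrt(2π N)·sqrt(2π·6N)) = sqrt(7 / (2π·6·N)) = sqrt(7/(12π·22n)).
Substituting N = 22n: C(154n, 22n) ~ (823543/46656)^(22n) · sqrt(7/(12π·22n)).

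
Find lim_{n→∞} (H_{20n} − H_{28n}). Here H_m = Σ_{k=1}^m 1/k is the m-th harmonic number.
lim = ln(20/28) = ln(5/7)

Euler-Maclaurin gives H_m = ln m + γ + 1/(2m) + O(1/m^2). The γ and O(1/m) terms cancel in the difference:
  H_{20n} − H_{28n} = ln(20n) − ln(28n) + O(1/n) = ln(20/28) + O(1/n).
Hence the limit is ln(20/28) = ln(5/7).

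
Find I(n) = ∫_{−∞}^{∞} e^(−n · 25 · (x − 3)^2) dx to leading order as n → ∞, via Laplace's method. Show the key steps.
I(n) = sqrt(π/(25n))

Here φ(x) = 25 · (x − 3)^2 has its unique minimum at x* = 3 with φ(x*) = 0 and φ''(x*) = 50. Laplace's method gives
  I(n) ~ e^(−n φ(x*)) · sqrt(2π / (n · φ''(x*))) = sqrt(2π / (50n)) = sqrt(π/(25n)).
This is exact: substituting u = (x − 3)·sqrt(25n) gives I(n) = (1/sqrt(25n)) ∫_{−∞}^{∞} e^(−u^2) du = sqrt(π/(25n)).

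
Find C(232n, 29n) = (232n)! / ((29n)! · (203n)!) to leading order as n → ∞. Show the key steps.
C(232n, 29n) ~ (16777216/823543)^(29n) · sqrt(4/(7π·29n))

Write N = 29n. Apply Stirling to each factorial:
  (8N)! ~ sqrt(2π·8N) · (8N/e)^(8N),
  N! ~ sqrt(2π N) · (N/e)^N,
  (7N)! ~ sqrt(2π·7N) · (7N/e)^(7N).
The exponential factors combine to (8N)^(8N) / (N^N · (7N)^(7N)) = 8^(8N)/7^(7N) = (8^8/7^7)^N = (16777216/823543)^N.
The square-root prefactors combine to sqrt(2π·8N) / (sqrt(2π N)·sqrt(2π·7N)) = sqrt(8 / (2π·7·N)) = sqrt(4/(7π·29n)).
Substituting N = 29n: C(232n, 29n) ~ (16777216/823543)^(29n) · sqrt(4/(7π·29n)).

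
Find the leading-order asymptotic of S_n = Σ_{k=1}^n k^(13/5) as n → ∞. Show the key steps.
S_n ~ (5/18) · n^(18/5)

Integral comparison: Σ_{k=1}^n k^(13/5) = ∫_0^n x^(13/5) dx + O(n^(13/5)). The integral is n^(1 + 13/5) / (1 + 13/5) = n^((13+5)/5) / ((13+5)/5) = (5/18) · n^(18/5).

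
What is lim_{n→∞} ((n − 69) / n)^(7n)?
lim = e^(−483)

Rewrite as (1 − 69/n)^(7n). By the standard limit (1 + x/n)^n → e^x, we have (1 − 69/n)^n → e^(−69), and raising to the 7th power gives e^(−483).
More precisely, ln[(1 − 69/n)^(7n)] = 7n · ln(1 − 69/n) = 7n · (-69/n + O(1/n^2)) = -483 + O(1/n) → -483.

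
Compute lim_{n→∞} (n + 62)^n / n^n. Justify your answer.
lim = e^62

Rewrite as (1 + 62/n)^(n). By the standard limit (1 + x/n)^n → e^x, we have (1 + 62/n)^n → e^62, and raising to the 1st power gives e^62.
More precisely, ln[(1 + 62/n)^(n)] = n · ln(1 + 62/n) = n · (62/n + O(1/n^2)) = 62 + O(1/n) → 62.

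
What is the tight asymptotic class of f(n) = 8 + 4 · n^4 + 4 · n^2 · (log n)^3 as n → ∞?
f(n) ∈ Θ(n^4)

Compare the terms by growth order. For large n, n^a · (log n)^b dominates n^a' · (log n)^b' iff a > a', or (a = a' and b > b'). Ranking the 3 terms shows the dominant one is 4 · n^4. Hence f(n) ∈ Θ(n^4).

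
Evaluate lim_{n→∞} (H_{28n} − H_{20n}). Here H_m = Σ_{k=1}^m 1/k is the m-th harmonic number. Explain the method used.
lim = ln(28/20) = ln(7/5)

Euler-Maclaurin gives H_m = ln m + γ + 1/(2m) + O(1/m^2). The γ and O(1/m) terms cancel in the difference:
  H_{28n} − H_{20n} = ln(28n) − ln(20n) + O(1/n) = ln(28/20) + O(1/n).
Hence the limit is ln(28/20) = ln(7/5).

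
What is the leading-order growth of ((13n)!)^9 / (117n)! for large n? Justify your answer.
((13n)!)^9/(117n)! ~ ((2π·13n)^(8/2) / 3) · 9^(−9·13n)  →  0

Write N = 13n. Stirling: N! ~ sqrt(2π N)(N/e)^N and (9N)! ~ sqrt(2π·9N)·(9N/e)^(9N).
  (N!)^9/(9N)! ~ (2π N)^(9/2) (N/e)^(9N) / [sqrt(2π·9N) (9N/e)^(9N)]
     = (2π N)^(9/2) / sqrt(2π·9N) · (N/(9N))^(9N)
     = (2π N)^((9−1)/2) / 3 · 9^(−9N).
Since 9^9 > 1, the factor 9^(−9N) decays exponentially, so the ratio → 0. Substituting N = 13n gives the stated form.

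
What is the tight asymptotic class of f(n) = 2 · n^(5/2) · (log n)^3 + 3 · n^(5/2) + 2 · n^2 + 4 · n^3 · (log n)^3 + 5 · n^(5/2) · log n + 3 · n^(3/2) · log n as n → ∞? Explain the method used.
f(n) ∈ Θ(n^3 · (log n)^3)

Compare the terms by growth order. For large n, n^a · (log n)^b dominates n^a' · (log n)^b' iff a > a', or (a = a' and b > b'). Ranking the 6 terms shows the dominant one is 4 · n^3 · (log n)^3. Hence f(n) ∈ Θ(n^3 · (log n)^3).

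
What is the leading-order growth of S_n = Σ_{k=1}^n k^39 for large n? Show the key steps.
S_n ~ n^40 / 40

By integral comparison (Euler-Maclaurin), Σ_{k=1}^n k^39 = ∫_0^n x^39 dx + O(n^39) = n^40/40 + O(n^39). (Equivalently, Faulhaber's formula gives the same leading term.)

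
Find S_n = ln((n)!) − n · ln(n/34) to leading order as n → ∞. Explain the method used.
S_n ~ n · (ln 34 − 1) + O(ln n)

Stirling: ln((n)!) = n ln(n) − n + O(ln n).
  S_n = n ln(n) − n − n ln(n/34) + O(ln n)
      = n ln(n) − n ln n + n ln 34 − n + O(ln n)
      = n ln 34 − n + O(ln n)
      = n (ln 34 − 1) + O(ln n).
Numerically ln(34) − 1 ≈ 2.5264.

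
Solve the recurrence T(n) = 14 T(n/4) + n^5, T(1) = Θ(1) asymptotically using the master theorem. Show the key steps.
T(n) = Θ(n^5)

log_4 14 ≈ 1.904. f(n) = n^5 dominates n^(log_4 14) since 5 > 1.904, and the regularity condition a·f(n/b) = 14·(n/4)^5 = (14/1024)·n^5 ≤ c·f(n) holds with c = 14/1024 ≈ 0.0137 < 1. So this is Case 3: T(n) = Θ(f(n)) = Θ(n^5).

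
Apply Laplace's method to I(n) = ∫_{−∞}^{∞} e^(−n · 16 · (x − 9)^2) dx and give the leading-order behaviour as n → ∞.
I(n) = sqrt(π/(16n))

Here φ(x) = 16 · (x − 9)^2 has its unique minimum at x* = 9 with φ(x*) = 0 and φ''(x*) = 32. Laplace's method gives
  I(n) ~ e^(−n φ(x*)) · sqrt(2π / (n · φ''(x*))) = sqrt(2π / (32n)) = sqrt(π/(16n)).
This is exact: substituting u = (x − 9)·sqrt(16n) gives I(n) = (1/sqrt(16n)) ∫_{−∞}^{∞} e^(−u^2) du = sqrt(π/(16n)).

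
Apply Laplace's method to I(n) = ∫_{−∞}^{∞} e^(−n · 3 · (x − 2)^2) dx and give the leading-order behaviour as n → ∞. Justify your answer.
I(n) = sqrt(π/(3n))

Here φ(x) = 3 · (x − 2)^2 has its unique minimum at x* = 2 with φ(x*) = 0 and φ''(x*) = 6. Laplace's method gives
  I(n) ~ e^(−n φ(x*)) · sqrt(2π / (n · φ''(x*))) = sqrt(2π / (6n)) = sqrt(π/(3n)).
This is exact: substituting u = (x − 2)·sqrt(3n) gives I(n) = (1/sqrt(3n)) ∫_{−∞}^{∞} e^(−u^2) du = sqrt(π/(3n)).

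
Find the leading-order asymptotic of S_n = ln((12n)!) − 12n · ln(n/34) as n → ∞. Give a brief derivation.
S_n ~ 12n · (ln 408 − 1) + O(ln n)

Stirling: ln((12n)!) = 12n ln(12n) − 12n + O(ln n).
  S_n = 12n ln(12n) − 12n − 12n ln(n/34) + O(ln n)
      = 12n ln(12n) − 12n ln n + 12n ln 34 − 12n + O(ln n)
      = 12n ln 12 + 12n ln 34 − 12n + O(ln n)
      = 12n (ln 408 − 1) + O(ln n).
Numerically ln(408) − 1 ≈ 5.0113.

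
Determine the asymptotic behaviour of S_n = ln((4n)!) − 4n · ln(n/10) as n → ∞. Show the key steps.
S_n ~ 4n · (ln 40 − 1) + O(ln n)

Stirling: ln((4n)!) = 4n ln(4n) − 4n + O(ln n).
  S_n = 4n ln(4n) − 4n − 4n ln(n/10) + O(ln n)
      = 4n ln(4n) − 4n ln n + 4n ln 10 − 4n + O(ln n)
      = 4n ln 4 + 4n ln 10 − 4n + O(ln n)
      = 4n (ln 40 − 1) + O(ln n).
Numerically ln(40) − 1 ≈ 2.6889.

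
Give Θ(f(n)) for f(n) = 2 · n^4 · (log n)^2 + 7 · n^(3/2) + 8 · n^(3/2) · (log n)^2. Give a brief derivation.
f(n) ∈ Θ(n^4 · (log n)^2)

Compare the terms by growth order. For large n, n^a · (log n)^b dominates n^a' · (log n)^b' iff a > a', or (a = a' and b > b'). Ranking the 3 terms shows the dominant one is 2 · n^4 · (log n)^2. Hence f(n) ∈ Θ(n^4 · (log n)^2).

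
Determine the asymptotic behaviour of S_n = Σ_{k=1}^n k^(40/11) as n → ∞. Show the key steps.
S_n ~ (11/51) · n^(51/11)

Integral comparison: Σ_{k=1}^n k^(40/11) = ∫_0^n x^(40/11) dx + O(n^(40/11)). The integral is n^(1 + 40/11) / (1 + 40/11) = n^((40+11)/11) / ((40+11)/11) = (11/51) · n^(51/11).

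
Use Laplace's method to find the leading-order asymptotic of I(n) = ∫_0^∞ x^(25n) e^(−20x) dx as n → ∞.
I(n) ~ (sqrt(2π·25n) / 20) · (25n/(20e))^(25n)

Write the integrand as exp(25n ln x − 20x) and set f(x) = 25n ln x − 20x. Then f'(x) = 25n/x − 20 = 0 at x* = 25n/20, and f''(x*) = −25n/x*^2 = −20^2/(25n). Laplace's method (interior maximum) gives
  I(n) ~ e^(f(x*)) · sqrt(2π / |f''(x*)|)
        = exp(25n ln(25n/20) − 25n) · sqrt(2π · 25n / 20^2)
        = (25n/20)^(25n) e^(−25n) · sqrt(2π·25n) / 20
        = (sqrt(2π·25n) / 20) · (25n/(20e))^(25n).
This matches Γ(25n+1)/20^(25n+1) with Stirling applied to Γ.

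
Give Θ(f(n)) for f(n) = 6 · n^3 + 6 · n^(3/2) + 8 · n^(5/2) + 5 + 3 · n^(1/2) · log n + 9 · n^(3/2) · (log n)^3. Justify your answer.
f(n) ∈ Θ(n^3)

Compare the terms by growth order. For large n, n^a · (log n)^b dominates n^a' · (log n)^b' iff a > a', or (a = a' and b > b'). Ranking the 6 terms shows the dominant one is 6 · n^3. Hence f(n) ∈ Θ(n^3).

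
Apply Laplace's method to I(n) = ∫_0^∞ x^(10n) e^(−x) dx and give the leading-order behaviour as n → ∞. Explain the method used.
I(n) ~ sqrt(2π·10n) · (10n/e)^(10n)

Write the integrand as exp(10n ln x − x) and set f(x) = 10n ln x − x. Then f'(x) = 10n/x − 1 = 0 at x* = 10n, and f''(x*) = −10n/x*^2 = −1/(10n). Laplace's method (interior maximum) gives
  I(n) ~ e^(f(x*)) · sqrt(2π / |f''(x*)|)
        = exp(10n ln(10n) − 10n) · sqrt(2π · 10n)
        = (10n)^(10n) e^(−10n) · sqrt(2π·10n)
        = sqrt(2π·10n) · (10n/e)^(10n).
This matches Γ(10n+1) with Stirling applied to Γ.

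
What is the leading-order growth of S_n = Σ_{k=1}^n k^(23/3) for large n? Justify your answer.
S_n ~ (3/26) · n^(26/3)

Integral comparison: Σ_{k=1}^n k^(23/3) = ∫_0^n x^(23/3) dx + O(n^(23/3)). The integral is n^(1 + 23/3) / (1 + 23/3) = n^((23+3)/3) / ((23+3)/3) = (3/26) · n^(26/3).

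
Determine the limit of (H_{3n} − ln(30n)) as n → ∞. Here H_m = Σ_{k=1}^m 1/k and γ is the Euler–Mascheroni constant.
lim = −ln 10 + γ

By Euler-Maclaurin, H_m = ln m + γ + O(1/m). So
  H_{3n} − ln(30n) = ln(3n) + γ − ln(30n) + O(1/n)
                       = ln(3/30) + γ + O(1/n).
Hence the limit is ln(3/30) + γ (= −ln 10).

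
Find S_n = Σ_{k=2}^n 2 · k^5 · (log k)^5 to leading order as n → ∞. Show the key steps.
S_n ~ n^6 · (log n)^5 / 3

By integral comparison, S_n = ∫_1^n 2 · x^5 · (log x)^5 dx + O(n^5 · (log n)^5). For the integral, the leading term of ∫_1^n x^5 (log x)^5 dx is n^6/6 · (log n)^5 (by repeated integration by parts; each step lowers the log-exponent and produces a relatively O(1/log n) correction). Hence S_n ~ n^6 · (log n)^5 / 3.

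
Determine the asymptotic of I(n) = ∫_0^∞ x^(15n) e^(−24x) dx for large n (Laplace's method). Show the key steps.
I(n) ~ (sqrt(2π·15n) / 24) · (15n/(24e))^(15n)

Write the integrand as exp(15n ln x − 24x) and set f(x) = 15n ln x − 24x. Then f'(x) = 15n/x − 24 = 0 at x* = 15n/24, and f''(x*) = −15n/x*^2 = −24^2/(15n). Laplace's method (interior maximum) gives
  I(n) ~ e^(f(x*)) · sqrt(2π / |f''(x*)|)
        = exp(15n ln(15n/24) − 15n) · sqrt(2π · 15n / 24^2)
        = (15n/24)^(15n) e^(−15n) · sqrt(2π·15n) / 24
        = (sqrt(2π·15n) / 24) · (15n/(24e))^(15n).
This matches Γ(15n+1)/24^(15n+1) with Stirling applied to Γ.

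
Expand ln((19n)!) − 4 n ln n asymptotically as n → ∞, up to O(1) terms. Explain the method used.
ln((19n)!) − 4 n ln n = 15 n ln n + 19(ln 19 − 1) n + (1/2) ln(2π·19n) + O(1/n)

Stirling: ln((19n)!) = 19n ln(19n) − 19n + (1/2) ln(2π·19n) + O(1/n).
Expand 19n ln(19n) = 19n (ln n + ln 19) = 19n ln n + 19n ln 19.
Subtract 4n ln n: leading term is (19 − 4) n ln n = 15 n ln n. The next term is 19n ln 19 − 19n = 19(ln 19 − 1) n. Then the (1/2) ln(2π·19n) correction.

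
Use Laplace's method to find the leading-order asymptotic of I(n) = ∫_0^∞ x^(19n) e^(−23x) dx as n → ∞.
I(n) ~ (sqrt(2π·19n) / 23) · (19n/(23e))^(19n)

Write the integrand as exp(19n ln x − 23x) and set f(x) = 19n ln x − 23x. Then f'(x) = 19n/x − 23 = 0 at x* = 19n/23, and f''(x*) = −19n/x*^2 = −23^2/(19n). Laplace's method (interior maximum) gives
  I(n) ~ e^(f(x*)) · sqrt(2π / |f''(x*)|)
        = exp(19n ln(19n/23) − 19n) · sqrt(2π · 19n / 23^2)
        = (19n/23)^(19n) e^(−19n) · sqrt(2π·19n) / 23
        = (sqrt(2π·19n) / 23) · (19n/(23e))^(19n).
This matches Γ(19n+1)/23^(19n+1) with Stirling applied to Γ.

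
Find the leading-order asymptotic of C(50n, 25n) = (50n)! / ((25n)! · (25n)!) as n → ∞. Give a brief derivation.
C(50n, 25n) ~ (4)^(25n) · sqrt(1/(π·25n))

Write N = 25n. Apply Stirling to each factorial:
  (2N)! ~ sqrt(2π·2N) · (2N/e)^(2N),
  N! ~ sqrt(2π N) · (N/e)^N,
  (1N)! ~ sqrt(2π·1N) · (1N/e)^(1N).
The exponential factors combine to (2N)^(2N) / (N^N · (1N)^(1N)) = 2^(2N)/1^(1N) = (2^2/1^1)^N = (4)^N.
The square-root prefactors combine to sqrt(2π·2N) / (sqrt(2π N)·sqrt(2π·1N)) = sqrt(2 / (2π·1·N)) = sqrt(1/(π·25n)).
Substituting N = 25n: C(50n, 25n) ~ (4)^(25n) · sqrt(1/(π·25n)).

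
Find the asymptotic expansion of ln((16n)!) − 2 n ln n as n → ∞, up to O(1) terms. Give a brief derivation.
ln((16n)!) − 2 n ln n = 14 n ln n + 16(ln 16 − 1) n + (1/2) ln(2π·16n) + O(1/n)

Stirling: ln((16n)!) = 16n ln(16n) − 16n + (1/2) ln(2π·16n) + O(1/n).
Expand 16n ln(16n) = 16n (ln n + ln 16) = 16n ln n + 16n ln 16.
Subtract 2n ln n: leading term is (16 − 2) n ln n = 14 n ln n. The next term is 16n ln 16 − 16n = 16(ln 16 − 1) n. Then the (1/2) ln(2π·16n) correction.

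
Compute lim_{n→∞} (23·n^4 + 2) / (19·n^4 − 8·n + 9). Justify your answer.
lim = 23/19

For large n the leading n^4 terms dominate both numerator and denominator. Dividing top and bottom by n^4, every other term tends to 0, leaving 23/19.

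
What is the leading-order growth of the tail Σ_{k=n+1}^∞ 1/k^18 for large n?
Σ_{k>n} 1/k^18 ~ 1/(17 · n^17)

Compare to the integral: ∫_{n}^∞ x^(−18) dx = [−x^(−17)/17]_{n}^∞ = 1/((18−1)·n^17). Euler-Maclaurin then gives
  Σ_{k>n} 1/k^18 = ∫_{n}^∞ dx/x^18 − 1/(2·n^18) + O(1/n^19).
(Equivalently this is ζ(18) − Σ_{k≤n} 1/k^18.)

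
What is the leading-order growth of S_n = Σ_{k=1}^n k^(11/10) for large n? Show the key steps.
S_n ~ (10/21) · n^(21/10)

Integral comparison: Σ_{k=1}^n k^(11/10) = ∫_0^n x^(11/10) dx + O(n^(11/10)). The integral is n^(1 + 11/10) / (1 + 11/10) = n^((11+10)/10) / ((11+10)/10) = (10/21) · n^(21/10).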